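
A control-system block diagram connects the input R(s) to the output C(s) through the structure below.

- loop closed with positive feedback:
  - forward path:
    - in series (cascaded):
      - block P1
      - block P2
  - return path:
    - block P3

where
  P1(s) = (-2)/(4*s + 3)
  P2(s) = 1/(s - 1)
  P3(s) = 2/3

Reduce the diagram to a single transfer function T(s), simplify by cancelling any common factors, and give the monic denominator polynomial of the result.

First reduce the diagram to T(s).

(1) series reduction of P1, P2; result (-2)/(4*s^2 - s - 3)
(2) feedback reduction of (P1*P2), P3; result (-6)/(12*s^2 - 3*s - 5)
That last expression is T(s), already simplified. Scaling its denominator by 1/12 (the reciprocal of the leading coefficient) yields the monic denominator.

Answer: s^2 - s/4 - 5/12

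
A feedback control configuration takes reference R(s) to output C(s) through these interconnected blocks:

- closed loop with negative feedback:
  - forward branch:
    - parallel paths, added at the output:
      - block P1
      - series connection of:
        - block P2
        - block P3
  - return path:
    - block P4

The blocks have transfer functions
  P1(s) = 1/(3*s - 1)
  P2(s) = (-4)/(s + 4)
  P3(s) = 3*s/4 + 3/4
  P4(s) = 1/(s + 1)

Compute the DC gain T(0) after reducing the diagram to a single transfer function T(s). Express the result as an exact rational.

Step 1. multiply P2, P3 (series): (-3*s - 3)/(s + 4)
Step 2. parallel reduction of P1, (P2*P3): (-9*s^2 - 5*s + 7)/(3*s^2 + 11*s - 4)
Step 3. apply the feedback formula to (P1+(P2*P3)), P4: (-9*s^3 - 14*s^2 + 2*s + 7)/(3*s^3 + 5*s^2 + 2*s + 3)
Evaluating the step-3 result (the overall T(s)) at s = 0 gives T(0) = 7/3.

Hence the answer: 7/3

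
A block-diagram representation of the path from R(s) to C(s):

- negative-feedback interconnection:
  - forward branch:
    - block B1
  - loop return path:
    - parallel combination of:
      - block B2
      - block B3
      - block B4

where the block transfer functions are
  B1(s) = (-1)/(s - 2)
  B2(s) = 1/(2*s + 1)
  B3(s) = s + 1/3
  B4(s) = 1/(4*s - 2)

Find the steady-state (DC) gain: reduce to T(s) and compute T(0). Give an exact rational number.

[1] combine B2, B3, B4 in parallel gives (24*s^3 + 8*s^2 + 12*s - 5)/(24*s^2 - 6)
[2] close the feedback loop around B1, (B2+B3+B4) gives (24*s^2 - 6)/(56*s^2 + 18*s - 17)
Evaluating the step-2 result (the overall T(s)) at s = 0 gives T(0) = -6/(-17) = 6/17.

Final answer: 6/17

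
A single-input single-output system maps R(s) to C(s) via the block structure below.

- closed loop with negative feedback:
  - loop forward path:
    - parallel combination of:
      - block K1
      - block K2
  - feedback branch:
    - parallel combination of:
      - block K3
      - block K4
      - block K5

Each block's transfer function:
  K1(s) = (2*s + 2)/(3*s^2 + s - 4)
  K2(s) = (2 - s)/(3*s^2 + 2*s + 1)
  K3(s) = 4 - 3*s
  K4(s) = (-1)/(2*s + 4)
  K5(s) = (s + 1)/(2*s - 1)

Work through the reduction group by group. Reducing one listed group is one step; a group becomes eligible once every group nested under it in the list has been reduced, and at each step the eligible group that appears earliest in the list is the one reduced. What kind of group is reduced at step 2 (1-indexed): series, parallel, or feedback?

The answer is parallel.

Reasoning:
(1) add K1, K2 (parallel)
(2) add K3, K4, K5 (parallel)
(3) feedback reduction of (K1+K2), (K3+K4+K5)
Step 2 collapses a parallel group.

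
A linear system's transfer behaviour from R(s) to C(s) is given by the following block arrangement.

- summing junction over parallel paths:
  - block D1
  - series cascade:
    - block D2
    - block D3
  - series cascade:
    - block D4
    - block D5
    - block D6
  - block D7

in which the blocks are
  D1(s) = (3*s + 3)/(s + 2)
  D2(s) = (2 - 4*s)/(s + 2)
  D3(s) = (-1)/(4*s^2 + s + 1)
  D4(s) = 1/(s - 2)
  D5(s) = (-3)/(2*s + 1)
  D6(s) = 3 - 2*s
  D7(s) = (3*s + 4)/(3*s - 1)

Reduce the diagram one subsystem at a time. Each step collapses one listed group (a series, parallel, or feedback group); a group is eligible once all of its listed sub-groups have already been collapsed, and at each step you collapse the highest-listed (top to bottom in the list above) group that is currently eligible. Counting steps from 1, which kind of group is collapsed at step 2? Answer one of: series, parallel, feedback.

1. cascade D2, D3
2. multiply D4, D5, D6 (series)
3. parallel reduction of D1, (D2*D3), (D4*D5*D6), D7
Step 2: series.

Answer: series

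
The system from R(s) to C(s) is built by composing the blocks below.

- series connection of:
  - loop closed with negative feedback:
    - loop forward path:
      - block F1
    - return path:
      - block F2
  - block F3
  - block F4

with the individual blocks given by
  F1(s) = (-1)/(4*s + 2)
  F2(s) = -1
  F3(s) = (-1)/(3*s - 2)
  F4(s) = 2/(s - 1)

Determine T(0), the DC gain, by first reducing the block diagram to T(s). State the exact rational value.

Reducing step by step:

(1) apply the feedback formula to F1, F2, giving (-1)/(4*s + 3)
(2) series reduction of [F1/(1+F1*F2)], F3, F4, giving 2/(12*s^3 - 11*s^2 - 7*s + 6)
The step-2 result is T(s). Setting s = 0: T(0) = 2/6 = 1/3.

Answer: 1/3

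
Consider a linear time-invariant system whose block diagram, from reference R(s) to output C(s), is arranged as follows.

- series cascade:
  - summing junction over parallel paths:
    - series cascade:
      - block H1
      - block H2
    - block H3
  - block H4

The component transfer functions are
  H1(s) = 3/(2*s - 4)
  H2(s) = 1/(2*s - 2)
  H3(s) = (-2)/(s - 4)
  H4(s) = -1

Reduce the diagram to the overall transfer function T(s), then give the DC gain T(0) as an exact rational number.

The answer is -7/8.

Reasoning:
Step 1 - series reduction of H1, H2: 3/(4*s^2 - 12*s + 8)
Step 2 - combine (H1*H2), H3 in parallel: (-8*s^2 + 27*s - 28)/(4*s^3 - 28*s^2 + 56*s - 32)
Step 3 - multiply ((H1*H2)+H3), H4 (series): (8*s^2 - 27*s + 28)/(4*s^3 - 28*s^2 + 56*s - 32)
The step-3 result is T(s). Setting s = 0: T(0) = 28/(-32) = -7/8.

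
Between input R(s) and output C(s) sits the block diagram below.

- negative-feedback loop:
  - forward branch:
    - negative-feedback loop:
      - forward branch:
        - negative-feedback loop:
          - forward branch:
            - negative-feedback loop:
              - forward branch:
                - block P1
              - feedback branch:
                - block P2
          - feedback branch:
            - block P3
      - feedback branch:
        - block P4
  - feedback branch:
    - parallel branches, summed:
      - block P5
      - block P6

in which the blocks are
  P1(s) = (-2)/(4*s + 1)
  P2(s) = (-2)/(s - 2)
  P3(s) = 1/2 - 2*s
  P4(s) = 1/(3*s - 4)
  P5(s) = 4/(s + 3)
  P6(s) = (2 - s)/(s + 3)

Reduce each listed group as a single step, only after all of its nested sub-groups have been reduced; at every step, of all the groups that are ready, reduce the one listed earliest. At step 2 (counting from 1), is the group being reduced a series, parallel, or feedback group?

Step 1. close the feedback loop around P1, P2
Step 2. close the feedback loop around [P1/(1+P1*P2)], P3
Step 3. reduce the feedback loop with forward [[P1/(1+P1*P2)]/(1+[P1/(1+P1*P2)]*P3)] and return P4
Step 4. combine P5, P6 in parallel
Step 5. collapse the loop ([[[P1/(1+P1*P2)]/(1+[P1/(1+P1*P2)]*P3)]/(1+[[P1/(1+P1*P2)]/(1+[P1/(1+P1*P2)]*P3)]*P4)] forward, (P5+P6) return)
Step 2 collapses a feedback group.

Final answer: feedback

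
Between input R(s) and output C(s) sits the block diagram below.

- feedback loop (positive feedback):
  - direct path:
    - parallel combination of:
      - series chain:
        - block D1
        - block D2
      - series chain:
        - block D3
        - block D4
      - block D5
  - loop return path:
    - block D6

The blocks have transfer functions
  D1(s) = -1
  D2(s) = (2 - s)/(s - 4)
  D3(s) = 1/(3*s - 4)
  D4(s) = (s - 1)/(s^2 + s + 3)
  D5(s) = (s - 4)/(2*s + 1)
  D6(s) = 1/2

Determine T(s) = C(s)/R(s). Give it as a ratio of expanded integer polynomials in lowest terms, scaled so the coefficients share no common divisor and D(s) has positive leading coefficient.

1. combine D1, D2 in series gives (s - 2)/(s - 4)
2. reduce the series chain D3, D4 gives (s - 1)/(3*s^3 - s^2 + 5*s - 12)
3. reduce the parallel group (D1*D2), (D3*D4), D5 gives (9*s^5 - 36*s^4 + 70*s^3 - 114*s^2 + 205*s - 164)/(6*s^5 - 23*s^4 + 5*s^3 - 55*s^2 + 64*s + 48)
4. collapse the loop (((D1*D2)+(D3*D4)+D5) forward, D6 return): this yields T(s), and no further normalization is needed

Final answer: (18*s^5 - 72*s^4 + 140*s^3 - 228*s^2 + 410*s - 328)/(3*s^5 - 10*s^4 - 60*s^3 + 4*s^2 - 77*s + 260)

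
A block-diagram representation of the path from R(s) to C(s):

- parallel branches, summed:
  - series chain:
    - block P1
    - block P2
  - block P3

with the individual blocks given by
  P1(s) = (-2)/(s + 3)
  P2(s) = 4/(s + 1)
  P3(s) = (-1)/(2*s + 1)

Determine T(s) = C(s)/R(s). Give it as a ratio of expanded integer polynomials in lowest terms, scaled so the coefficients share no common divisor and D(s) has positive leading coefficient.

Step 1 - series reduction of P1, P2 gives (-8)/(s^2 + 4*s + 3)
Step 2 - reduce the parallel group (P1*P2), P3, giving the overall T(s)

Final answer: (-s^2 - 20*s - 11)/(2*s^3 + 9*s^2 + 10*s + 3)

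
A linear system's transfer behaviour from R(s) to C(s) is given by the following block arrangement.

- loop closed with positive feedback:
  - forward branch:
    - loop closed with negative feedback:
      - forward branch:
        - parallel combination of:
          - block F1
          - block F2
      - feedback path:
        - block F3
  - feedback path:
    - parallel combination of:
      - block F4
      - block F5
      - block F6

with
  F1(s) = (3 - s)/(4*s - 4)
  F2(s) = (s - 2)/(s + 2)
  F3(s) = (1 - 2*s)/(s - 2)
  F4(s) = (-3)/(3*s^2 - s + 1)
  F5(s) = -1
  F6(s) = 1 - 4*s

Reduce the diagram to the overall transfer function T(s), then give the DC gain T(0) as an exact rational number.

Step 1. reduce the parallel group F1, F2 = (3*s^2 - 11*s + 14)/(4*s^2 + 4*s - 8)
Step 2. feedback reduction of (F1+F2), F3 = (-3*s^3 + 17*s^2 - 36*s + 28)/(2*s^3 - 21*s^2 + 55*s - 30)
Step 3. add F4, F5, F6 (parallel) = (-12*s^3 + 4*s^2 - 4*s - 3)/(3*s^2 - s + 1)
Step 4. collapse the loop ([(F1+F2)/(1+(F1+F2)*F3)] forward, (F4+F5+F6) return) = (9*s^5 - 54*s^4 + 128*s^3 - 137*s^2 + 64*s - 28)/(36*s^6 - 222*s^5 + 577*s^4 - 727*s^3 + 371*s^2 - 89*s - 54)
Step 4 gives the overall T(s). Then T(0) = -28/(-54) = 14/27.

Hence the answer: 14/27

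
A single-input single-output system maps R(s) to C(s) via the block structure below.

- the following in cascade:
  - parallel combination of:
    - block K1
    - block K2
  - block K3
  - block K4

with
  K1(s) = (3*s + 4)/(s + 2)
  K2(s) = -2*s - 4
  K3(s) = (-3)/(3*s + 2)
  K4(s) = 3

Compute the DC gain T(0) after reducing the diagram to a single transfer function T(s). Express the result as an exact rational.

Step 1: sum the parallel branches K1, K2; result (-2*s^2 - 5*s - 4)/(s + 2)
Step 2: multiply (K1+K2), K3, K4 (series); result (18*s^2 + 45*s + 36)/(3*s^2 + 8*s + 4)
The step-2 result is T(s). Setting s = 0: T(0) = 36/4 = 9.

Therefore the answer is 9.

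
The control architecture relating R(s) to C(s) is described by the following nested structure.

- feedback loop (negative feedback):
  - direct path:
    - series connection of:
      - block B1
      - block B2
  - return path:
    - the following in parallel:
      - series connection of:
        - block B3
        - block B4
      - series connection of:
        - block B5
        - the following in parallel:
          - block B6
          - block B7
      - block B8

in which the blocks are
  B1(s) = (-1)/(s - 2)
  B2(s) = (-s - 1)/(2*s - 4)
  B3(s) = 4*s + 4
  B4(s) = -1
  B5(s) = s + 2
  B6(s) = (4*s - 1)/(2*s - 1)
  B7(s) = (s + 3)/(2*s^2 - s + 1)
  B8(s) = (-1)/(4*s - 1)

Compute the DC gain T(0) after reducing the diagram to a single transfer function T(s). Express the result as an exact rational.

First reduce the diagram to T(s).

(1) reduce the series chain B1, B2 = (s + 1)/(2*s^2 - 8*s + 8)
(2) cascade B3, B4 = -4*s - 4
(3) sum the parallel branches B6, B7 = (8*s^3 - 4*s^2 + 10*s - 4)/(4*s^3 - 4*s^2 + 3*s - 1)
(4) cascade B5, (B6+B7) = (8*s^4 + 12*s^3 + 2*s^2 + 16*s - 8)/(4*s^3 - 4*s^2 + 3*s - 1)
(5) sum the parallel branches (B3*B4), (B5*(B6+B7)), B8 = (-32*s^5 + 56*s^4 + 8*s^3 + 30*s^2 - 27*s + 5)/(16*s^4 - 20*s^3 + 16*s^2 - 7*s + 1)
(6) close the feedback loop around (B1*B2), ((B3*B4)+(B5*(B6+B7))+B8) = (-16*s^5 + 4*s^4 + 4*s^3 - 9*s^2 + 6*s - 1)/(144*s^5 - 384*s^4 + 264*s^3 - 189*s^2 + 86*s - 13)
DC gain: substitute s = 0 into T(s) from step 6: T(0) = -1/(-13) = 1/13.

Answer: 1/13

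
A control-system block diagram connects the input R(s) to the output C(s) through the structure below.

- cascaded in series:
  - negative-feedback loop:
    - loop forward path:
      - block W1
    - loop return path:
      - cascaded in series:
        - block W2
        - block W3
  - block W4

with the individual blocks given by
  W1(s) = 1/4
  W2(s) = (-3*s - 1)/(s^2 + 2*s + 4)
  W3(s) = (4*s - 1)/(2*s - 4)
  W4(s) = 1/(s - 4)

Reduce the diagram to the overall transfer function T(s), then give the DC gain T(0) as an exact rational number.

The answer is -4/63.

Reasoning:
Step 1: series reduction of W2, W3 -> (-12*s^2 - s + 1)/(2*s^3 - 16)
Step 2: feedback reduction of W1, (W2*W3) -> (2*s^3 - 16)/(8*s^3 - 12*s^2 - s - 63)
Step 3: reduce the series chain [W1/(1+W1*(W2*W3))], W4 -> (2*s^3 - 16)/(8*s^4 - 44*s^3 + 47*s^2 - 59*s + 252)
DC gain: substitute s = 0 into T(s) from step 3: T(0) = -16/252 = -4/63.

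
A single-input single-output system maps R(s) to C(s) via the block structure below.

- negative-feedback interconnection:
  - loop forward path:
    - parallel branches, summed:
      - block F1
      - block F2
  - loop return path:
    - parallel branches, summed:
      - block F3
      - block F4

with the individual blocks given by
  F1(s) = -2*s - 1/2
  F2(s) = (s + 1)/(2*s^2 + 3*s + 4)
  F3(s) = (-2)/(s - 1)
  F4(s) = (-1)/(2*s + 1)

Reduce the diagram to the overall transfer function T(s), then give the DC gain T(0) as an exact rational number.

First reduce the diagram to T(s).

Step 1. add F1, F2 (parallel): (-8*s^3 - 14*s^2 - 17*s - 2)/(4*s^2 + 6*s + 8)
Step 2. parallel reduction of F3, F4: (-5*s - 1)/(2*s^2 - s - 1)
Step 3. apply the feedback formula to (F1+F2), (F3+F4): (-16*s^5 - 20*s^4 - 12*s^3 + 27*s^2 + 19*s + 2)/(48*s^4 + 86*s^3 + 105*s^2 + 13*s - 6)
That last expression is T(s); at s = 0 only the constant terms survive, so T(0) = 2/(-6) = -1/3.

Answer: -1/3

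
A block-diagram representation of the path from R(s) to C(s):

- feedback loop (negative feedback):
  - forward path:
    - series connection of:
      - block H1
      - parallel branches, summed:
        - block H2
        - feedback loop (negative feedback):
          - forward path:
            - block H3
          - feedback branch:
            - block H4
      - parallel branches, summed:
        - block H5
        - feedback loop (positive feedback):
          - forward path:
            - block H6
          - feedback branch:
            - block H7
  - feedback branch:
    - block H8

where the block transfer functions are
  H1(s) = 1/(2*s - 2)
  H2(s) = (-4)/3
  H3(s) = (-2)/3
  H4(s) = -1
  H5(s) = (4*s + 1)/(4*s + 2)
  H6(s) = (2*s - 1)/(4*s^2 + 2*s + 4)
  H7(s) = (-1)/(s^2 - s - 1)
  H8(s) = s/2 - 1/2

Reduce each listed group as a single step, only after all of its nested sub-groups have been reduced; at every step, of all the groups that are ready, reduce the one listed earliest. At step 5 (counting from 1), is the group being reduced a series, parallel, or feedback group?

Step 1 - feedback reduction of H3, H4
Step 2 - parallel reduction of H2, [H3/(1+H3*H4)]
Step 3 - close the feedback loop around H6, H7
Step 4 - add H5, [H6/(1-H6*H7)] (parallel)
Step 5 - reduce the series chain H1, (H2+[H3/(1+H3*H4)]), (H5+[H6/(1-H6*H7)])
Step 6 - close the feedback loop around (H1*(H2+[H3/(1+H3*H4)])*(H5+[H6/(1-H6*H7)])), H8
At step 5 the group reduced is series.

Final answer: series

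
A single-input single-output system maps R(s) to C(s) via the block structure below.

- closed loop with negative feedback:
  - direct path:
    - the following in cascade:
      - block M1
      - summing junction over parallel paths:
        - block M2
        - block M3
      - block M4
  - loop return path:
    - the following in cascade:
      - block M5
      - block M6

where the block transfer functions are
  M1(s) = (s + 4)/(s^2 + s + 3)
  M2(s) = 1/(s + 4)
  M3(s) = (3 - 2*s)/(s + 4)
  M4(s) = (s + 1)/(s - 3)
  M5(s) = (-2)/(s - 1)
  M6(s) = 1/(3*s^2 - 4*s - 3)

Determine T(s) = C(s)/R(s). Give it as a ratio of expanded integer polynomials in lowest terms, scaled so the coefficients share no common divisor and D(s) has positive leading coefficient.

First reduce the diagram to T(s).

Step 1 - add M2, M3 (parallel): (4 - 2*s)/(s + 4)
Step 2 - multiply M1, (M2+M3), M4 (series): (-2*s^2 + 2*s + 4)/(s^3 - 2*s^2 - 9)
Step 3 - series reduction of M5, M6: (-2)/(3*s^3 - 7*s^2 + s + 3)
Step 4 - reduce the feedback loop with forward (M1*(M2+M3)*M4) and return (M5*M6); the result is T(s) itself (integer coefficients, no common factor, positive leading denominator coefficient)

Answer: (-6*s^5 + 20*s^4 - 4*s^3 - 32*s^2 + 10*s + 12)/(3*s^6 - 13*s^5 + 15*s^4 - 26*s^3 + 61*s^2 - 13*s - 35)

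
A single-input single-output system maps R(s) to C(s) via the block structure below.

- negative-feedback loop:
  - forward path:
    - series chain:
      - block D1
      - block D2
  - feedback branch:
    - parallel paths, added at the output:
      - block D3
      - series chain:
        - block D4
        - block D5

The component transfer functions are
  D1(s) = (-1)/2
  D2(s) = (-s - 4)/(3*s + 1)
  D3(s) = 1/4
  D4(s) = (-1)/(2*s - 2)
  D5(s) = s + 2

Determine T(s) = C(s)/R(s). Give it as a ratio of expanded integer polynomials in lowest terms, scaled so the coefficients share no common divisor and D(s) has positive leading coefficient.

Step 1. multiply D1, D2 (series): (s + 4)/(6*s + 2)
Step 2. multiply D4, D5 (series): (-s - 2)/(2*s - 2)
Step 3. parallel reduction of D3, (D4*D5): (-s - 5)/(4*s - 4)
Step 4. apply the feedback formula to (D1*D2), (D3+(D4*D5)), which is the overall transfer function T(s) = C(s)/R(s) in lowest terms

Final answer: (4*s^2 + 12*s - 16)/(23*s^2 - 25*s - 28)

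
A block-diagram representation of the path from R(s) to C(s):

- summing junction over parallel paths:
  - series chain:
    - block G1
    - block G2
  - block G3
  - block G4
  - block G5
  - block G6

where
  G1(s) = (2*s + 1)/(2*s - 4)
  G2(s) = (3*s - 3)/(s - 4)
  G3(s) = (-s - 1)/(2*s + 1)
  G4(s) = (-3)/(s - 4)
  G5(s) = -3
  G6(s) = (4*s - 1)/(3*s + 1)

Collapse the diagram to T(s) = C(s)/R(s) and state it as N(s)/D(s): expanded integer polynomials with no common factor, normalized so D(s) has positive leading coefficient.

Reducing step by step:

[1] cascade G1, G2 = (6*s^2 - 3*s - 3)/(2*s^2 - 12*s + 16)
[2] reduce the parallel group (G1*G2), G3, G4, G5, G6, which is the overall transfer function T(s) = C(s)/R(s) in lowest terms

Answer: (10*s^4 + 98*s^3 + s^2 - 176*s - 71)/(12*s^4 - 62*s^3 + 38*s^2 + 68*s + 16)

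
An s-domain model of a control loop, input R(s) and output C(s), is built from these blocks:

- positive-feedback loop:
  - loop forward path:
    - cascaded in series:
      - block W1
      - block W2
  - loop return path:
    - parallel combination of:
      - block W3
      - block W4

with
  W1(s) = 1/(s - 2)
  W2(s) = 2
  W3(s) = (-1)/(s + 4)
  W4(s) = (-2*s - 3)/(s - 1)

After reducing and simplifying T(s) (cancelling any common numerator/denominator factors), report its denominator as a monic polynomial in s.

Reducing step by step:

Step 1. reduce the series chain W1, W2; result 2/(s - 2)
Step 2. sum the parallel branches W3, W4; result (-2*s^2 - 12*s - 11)/(s^2 + 3*s - 4)
Step 3. collapse the loop ((W1*W2) forward, (W3+W4) return); result (2*s^2 + 6*s - 8)/(s^3 + 5*s^2 + 14*s + 30)
T(s) is the step-3 result (common factors already cancelled). Leading coefficient of the denominator: 1, so no rescaling is needed.

Answer: s^3 + 5*s^2 + 14*s + 30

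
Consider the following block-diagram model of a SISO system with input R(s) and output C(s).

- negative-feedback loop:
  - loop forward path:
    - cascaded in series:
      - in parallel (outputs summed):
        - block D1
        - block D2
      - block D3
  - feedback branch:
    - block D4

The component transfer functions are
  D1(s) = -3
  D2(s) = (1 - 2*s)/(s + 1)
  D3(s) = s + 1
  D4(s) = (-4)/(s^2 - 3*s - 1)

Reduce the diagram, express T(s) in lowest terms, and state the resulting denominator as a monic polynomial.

[1] reduce the parallel group D1, D2 = (-5*s - 2)/(s + 1)
[2] cascade (D1+D2), D3 = -5*s - 2
[3] close the feedback loop around ((D1+D2)*D3), D4 = (-5*s^3 + 13*s^2 + 11*s + 2)/(s^2 + 17*s + 7)
Step 3 gives the fully reduced T(s), with no common factor left to cancel. The denominator is already monic (leading coefficient 1).

Hence the answer: s^2 + 17*s + 7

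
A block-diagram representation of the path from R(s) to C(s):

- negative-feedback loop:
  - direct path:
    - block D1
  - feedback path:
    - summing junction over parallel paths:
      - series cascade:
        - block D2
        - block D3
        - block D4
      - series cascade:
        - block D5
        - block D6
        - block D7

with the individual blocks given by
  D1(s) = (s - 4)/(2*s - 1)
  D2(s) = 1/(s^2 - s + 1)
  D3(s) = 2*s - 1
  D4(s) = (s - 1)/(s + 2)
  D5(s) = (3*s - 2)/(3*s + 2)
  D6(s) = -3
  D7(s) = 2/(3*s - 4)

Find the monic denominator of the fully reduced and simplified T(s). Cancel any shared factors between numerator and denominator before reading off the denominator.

1. reduce the series chain D2, D3, D4, giving (2*s^2 - 3*s + 1)/(s^3 + s^2 - s + 2)
2. combine D5, D6, D7 in series, giving (12 - 18*s)/(9*s^2 - 6*s - 8)
3. reduce the parallel group (D2*D3*D4), (D5*D6*D7), giving (-45*s^3 + 41*s^2 - 30*s + 16)/(9*s^5 + 3*s^4 - 23*s^3 + 16*s^2 - 4*s - 16)
4. close the feedback loop around D1, ((D2*D3*D4)+(D5*D6*D7)), giving (9*s^6 - 33*s^5 - 35*s^4 + 108*s^3 - 68*s^2 + 64)/(18*s^6 - 3*s^5 - 94*s^4 + 276*s^3 - 218*s^2 + 108*s - 48)
That last expression is T(s), already simplified. Scaling its denominator by 1/18 (the reciprocal of the leading coefficient) yields the monic denominator.

Hence the answer: s^6 - s^5/6 - 47*s^4/9 + 46*s^3/3 - 109*s^2/9 + 6*s - 8/3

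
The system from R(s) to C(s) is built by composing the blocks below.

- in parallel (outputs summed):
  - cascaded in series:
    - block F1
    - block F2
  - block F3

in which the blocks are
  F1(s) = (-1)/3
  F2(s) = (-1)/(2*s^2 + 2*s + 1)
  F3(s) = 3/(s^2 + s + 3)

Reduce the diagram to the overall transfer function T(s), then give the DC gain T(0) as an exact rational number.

Step 1 - combine F1, F2 in series, giving 1/(6*s^2 + 6*s + 3)
Step 2 - reduce the parallel group (F1*F2), F3, giving (19*s^2 + 19*s + 12)/(6*s^4 + 12*s^3 + 27*s^2 + 21*s + 9)
Step 2 gives the overall T(s). Then T(0) = 12/9 = 4/3.

Therefore the answer is 4/3.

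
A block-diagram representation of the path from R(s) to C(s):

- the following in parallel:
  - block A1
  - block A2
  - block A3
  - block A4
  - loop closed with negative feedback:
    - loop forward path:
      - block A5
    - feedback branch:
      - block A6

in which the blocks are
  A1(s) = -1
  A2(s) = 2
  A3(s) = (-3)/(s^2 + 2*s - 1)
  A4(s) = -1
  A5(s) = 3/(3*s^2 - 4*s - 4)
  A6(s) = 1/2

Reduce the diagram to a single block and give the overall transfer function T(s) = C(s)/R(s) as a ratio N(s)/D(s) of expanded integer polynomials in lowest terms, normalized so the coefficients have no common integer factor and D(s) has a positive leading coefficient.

Answer: (-12*s^2 + 36*s + 9)/(6*s^4 + 4*s^3 - 27*s^2 - 2*s + 5)

Working:
Step 1: close the feedback loop around A5, A6, giving 6/(6*s^2 - 8*s - 5)
Step 2: reduce the parallel group A1, A2, A3, A4, [A5/(1+A5*A6)]; the result is T(s) itself (integer coefficients, no common factor, positive leading denominator coefficient)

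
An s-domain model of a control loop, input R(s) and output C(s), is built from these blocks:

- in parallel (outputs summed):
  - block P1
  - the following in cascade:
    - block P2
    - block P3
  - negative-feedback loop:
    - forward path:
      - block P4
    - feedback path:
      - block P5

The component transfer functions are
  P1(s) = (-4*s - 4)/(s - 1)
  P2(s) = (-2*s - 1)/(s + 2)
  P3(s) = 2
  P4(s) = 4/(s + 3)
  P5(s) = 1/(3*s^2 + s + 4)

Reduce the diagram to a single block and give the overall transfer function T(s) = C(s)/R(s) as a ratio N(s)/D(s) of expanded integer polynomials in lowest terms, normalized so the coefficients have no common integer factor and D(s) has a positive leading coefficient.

The answer is (-24*s^5 - 98*s^4 - 158*s^3 - 262*s^2 - 194*s - 128)/(3*s^5 + 13*s^4 + 11*s^3 + 3*s^2 + 2*s - 32).

Reasoning:
(1) combine P2, P3 in series = (-4*s - 2)/(s + 2)
(2) close the feedback loop around P4, P5 = (12*s^2 + 4*s + 16)/(3*s^3 + 10*s^2 + 7*s + 16)
(3) add P1, (P2*P3), [P4/(1+P4*P5)] (parallel) - this is the overall T(s), already in the required normalized form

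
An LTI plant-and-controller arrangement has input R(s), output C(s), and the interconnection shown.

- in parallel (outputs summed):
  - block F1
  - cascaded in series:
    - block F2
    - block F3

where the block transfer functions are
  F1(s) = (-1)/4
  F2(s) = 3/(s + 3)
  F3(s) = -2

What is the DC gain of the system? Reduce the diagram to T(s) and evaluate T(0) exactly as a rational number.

Step 1. combine F2, F3 in series, giving (-6)/(s + 3)
Step 2. add F1, (F2*F3) (parallel), giving (-s - 27)/(4*s + 12)
The step-2 result is T(s). Setting s = 0: T(0) = -27/12 = -9/4.

Therefore the answer is -9/4.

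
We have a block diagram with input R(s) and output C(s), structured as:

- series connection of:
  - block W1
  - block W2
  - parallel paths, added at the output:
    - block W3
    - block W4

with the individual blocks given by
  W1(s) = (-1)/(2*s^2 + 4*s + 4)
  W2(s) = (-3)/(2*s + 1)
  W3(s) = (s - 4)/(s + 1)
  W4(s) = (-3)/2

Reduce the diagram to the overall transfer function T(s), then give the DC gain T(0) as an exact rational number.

Answer: -33/8

Working:
1. parallel reduction of W3, W4; result (-s - 11)/(2*s + 2)
2. reduce the series chain W1, W2, (W3+W4); result (-3*s - 33)/(8*s^4 + 28*s^3 + 44*s^2 + 32*s + 8)
That last expression is T(s); at s = 0 only the constant terms survive, so T(0) = -33/8.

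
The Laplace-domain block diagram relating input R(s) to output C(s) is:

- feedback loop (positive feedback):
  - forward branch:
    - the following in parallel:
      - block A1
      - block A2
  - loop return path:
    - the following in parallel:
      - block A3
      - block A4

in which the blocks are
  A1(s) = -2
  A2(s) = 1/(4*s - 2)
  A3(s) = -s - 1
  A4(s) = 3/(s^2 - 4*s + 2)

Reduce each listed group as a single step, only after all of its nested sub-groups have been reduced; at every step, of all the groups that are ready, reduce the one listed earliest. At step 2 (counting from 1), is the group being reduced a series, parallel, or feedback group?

Step 1 - add A1, A2 (parallel)
Step 2 - add A3, A4 (parallel)
Step 3 - close the feedback loop around (A1+A2), (A3+A4)
At step 2 the group reduced is parallel.

Final answer: parallel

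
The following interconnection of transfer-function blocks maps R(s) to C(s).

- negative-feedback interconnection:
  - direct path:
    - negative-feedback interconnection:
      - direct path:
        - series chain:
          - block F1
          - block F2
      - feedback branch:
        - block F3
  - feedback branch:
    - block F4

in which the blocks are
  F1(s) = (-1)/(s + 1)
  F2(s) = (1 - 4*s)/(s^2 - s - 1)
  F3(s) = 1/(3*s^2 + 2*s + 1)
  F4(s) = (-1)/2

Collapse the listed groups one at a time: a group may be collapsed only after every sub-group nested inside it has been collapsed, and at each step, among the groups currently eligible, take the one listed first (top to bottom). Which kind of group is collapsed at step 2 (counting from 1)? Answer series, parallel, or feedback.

Answer: feedback

Working:
1. reduce the series chain F1, F2
2. apply the feedback formula to (F1*F2), F3
3. collapse the loop ([(F1*F2)/(1+(F1*F2)*F3)] forward, F4 return)
Step 2 collapses a feedback group.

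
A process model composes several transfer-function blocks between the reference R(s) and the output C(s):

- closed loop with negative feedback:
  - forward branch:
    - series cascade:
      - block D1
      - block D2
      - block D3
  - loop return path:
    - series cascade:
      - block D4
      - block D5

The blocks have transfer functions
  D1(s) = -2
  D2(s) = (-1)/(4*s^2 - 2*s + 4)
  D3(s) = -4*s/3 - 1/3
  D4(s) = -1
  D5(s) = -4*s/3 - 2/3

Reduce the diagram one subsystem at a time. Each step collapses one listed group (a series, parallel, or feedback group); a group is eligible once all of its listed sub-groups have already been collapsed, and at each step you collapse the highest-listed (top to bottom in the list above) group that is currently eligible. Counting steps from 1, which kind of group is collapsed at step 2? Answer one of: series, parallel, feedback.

Step 1. series reduction of D1, D2, D3
Step 2. reduce the series chain D4, D5
Step 3. apply the feedback formula to (D1*D2*D3), (D4*D5)
So the answer for step 2 is series.

Hence the answer: series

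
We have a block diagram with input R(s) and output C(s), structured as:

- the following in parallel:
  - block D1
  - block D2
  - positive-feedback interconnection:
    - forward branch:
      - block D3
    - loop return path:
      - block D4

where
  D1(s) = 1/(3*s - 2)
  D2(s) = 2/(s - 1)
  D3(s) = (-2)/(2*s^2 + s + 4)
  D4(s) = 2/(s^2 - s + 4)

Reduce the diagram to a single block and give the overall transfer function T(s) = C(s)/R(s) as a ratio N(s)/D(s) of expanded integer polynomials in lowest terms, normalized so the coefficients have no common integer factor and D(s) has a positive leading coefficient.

Step 1. apply the feedback formula to D3, D4 = (-2*s^2 + 2*s - 8)/(2*s^4 - s^3 + 11*s^2 + 20)
Step 2. parallel reduction of D1, D2, [D3/(1-D3*D4)], giving the overall T(s)

Final answer: (14*s^5 - 23*s^4 + 98*s^3 - 93*s^2 + 184*s - 116)/(6*s^6 - 13*s^5 + 42*s^4 - 57*s^3 + 82*s^2 - 100*s + 40)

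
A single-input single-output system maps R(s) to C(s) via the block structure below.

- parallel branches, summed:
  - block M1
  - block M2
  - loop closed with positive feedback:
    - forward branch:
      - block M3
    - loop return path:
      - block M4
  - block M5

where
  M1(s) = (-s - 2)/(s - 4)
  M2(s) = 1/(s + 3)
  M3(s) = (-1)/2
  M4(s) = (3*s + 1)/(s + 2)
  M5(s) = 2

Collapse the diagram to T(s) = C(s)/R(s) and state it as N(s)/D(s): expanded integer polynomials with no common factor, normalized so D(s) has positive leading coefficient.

Reducing step by step:

1. close the feedback loop around M3, M4 gives (-s - 2)/(5*s + 5)
2. reduce the parallel group M1, M2, [M3/(1-M3*M4)], M5; the result is T(s) itself (integer coefficients, no common factor, positive leading denominator coefficient)

Answer: (4*s^3 - 26*s^2 - 186*s - 146)/(5*s^3 - 65*s - 60)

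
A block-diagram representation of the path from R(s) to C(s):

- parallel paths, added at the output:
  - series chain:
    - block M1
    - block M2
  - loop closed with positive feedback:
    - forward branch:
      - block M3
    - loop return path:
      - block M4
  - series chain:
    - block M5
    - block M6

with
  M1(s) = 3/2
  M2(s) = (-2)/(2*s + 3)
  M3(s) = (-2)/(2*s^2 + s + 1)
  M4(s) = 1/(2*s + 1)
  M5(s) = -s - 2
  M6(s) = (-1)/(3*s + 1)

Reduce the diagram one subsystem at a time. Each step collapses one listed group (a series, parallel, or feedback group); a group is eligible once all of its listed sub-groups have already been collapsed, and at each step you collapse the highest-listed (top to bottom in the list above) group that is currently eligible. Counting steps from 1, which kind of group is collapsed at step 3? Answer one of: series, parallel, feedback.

1. cascade M1, M2
2. collapse the loop (M3 forward, M4 return)
3. series reduction of M5, M6
4. add (M1*M2), [M3/(1-M3*M4)], (M5*M6) (parallel)
Step 3: series.

Hence the answer: series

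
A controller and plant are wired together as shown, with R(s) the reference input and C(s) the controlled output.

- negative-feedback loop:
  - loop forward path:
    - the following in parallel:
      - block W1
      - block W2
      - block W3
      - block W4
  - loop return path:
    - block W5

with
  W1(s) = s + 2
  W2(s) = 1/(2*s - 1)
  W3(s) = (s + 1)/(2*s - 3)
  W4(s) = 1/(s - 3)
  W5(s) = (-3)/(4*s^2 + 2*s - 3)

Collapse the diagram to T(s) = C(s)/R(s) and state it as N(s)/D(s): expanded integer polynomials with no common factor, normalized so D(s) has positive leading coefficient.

The answer is (16*s^6 - 32*s^5 - 80*s^4 + 102*s^3 + 72*s^2 - 78*s + 9)/(16*s^5 - 84*s^4 + 86*s^3 + 114*s^2 - 171*s + 36).

Reasoning:
1. combine W1, W2, W3, W4 in parallel: (4*s^4 - 10*s^3 - 12*s^2 + 24*s - 3)/(4*s^3 - 20*s^2 + 27*s - 9)
2. apply the feedback formula to (W1+W2+W3+W4), W5; the result is T(s) itself (integer coefficients, no common factor, positive leading denominator coefficient)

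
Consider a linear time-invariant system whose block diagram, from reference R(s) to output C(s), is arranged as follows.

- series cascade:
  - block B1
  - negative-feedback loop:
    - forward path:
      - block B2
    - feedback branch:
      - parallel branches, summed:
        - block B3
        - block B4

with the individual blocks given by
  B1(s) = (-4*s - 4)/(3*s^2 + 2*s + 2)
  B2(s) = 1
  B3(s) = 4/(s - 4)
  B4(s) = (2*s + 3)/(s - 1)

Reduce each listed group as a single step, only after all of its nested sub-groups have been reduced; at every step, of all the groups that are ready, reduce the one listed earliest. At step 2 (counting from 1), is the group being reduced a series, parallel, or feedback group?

Step 1: parallel reduction of B3, B4
Step 2: close the feedback loop around B2, (B3+B4)
Step 3: reduce the series chain B1, [B2/(1+B2*(B3+B4))]
Step 2 collapses a feedback group.

Hence the answer: feedback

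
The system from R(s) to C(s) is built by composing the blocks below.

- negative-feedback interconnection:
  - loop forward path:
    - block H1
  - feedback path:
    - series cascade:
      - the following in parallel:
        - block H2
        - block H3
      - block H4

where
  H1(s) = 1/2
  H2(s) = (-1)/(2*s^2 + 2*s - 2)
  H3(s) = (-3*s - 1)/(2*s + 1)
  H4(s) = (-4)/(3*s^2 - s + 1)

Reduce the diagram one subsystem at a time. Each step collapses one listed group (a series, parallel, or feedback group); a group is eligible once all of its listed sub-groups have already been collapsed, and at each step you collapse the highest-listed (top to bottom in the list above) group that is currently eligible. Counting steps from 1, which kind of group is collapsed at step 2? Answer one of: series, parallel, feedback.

(1) combine H2, H3 in parallel
(2) cascade (H2+H3), H4
(3) feedback reduction of H1, ((H2+H3)*H4)
The group at step 2 is a series group.

Therefore the answer is series.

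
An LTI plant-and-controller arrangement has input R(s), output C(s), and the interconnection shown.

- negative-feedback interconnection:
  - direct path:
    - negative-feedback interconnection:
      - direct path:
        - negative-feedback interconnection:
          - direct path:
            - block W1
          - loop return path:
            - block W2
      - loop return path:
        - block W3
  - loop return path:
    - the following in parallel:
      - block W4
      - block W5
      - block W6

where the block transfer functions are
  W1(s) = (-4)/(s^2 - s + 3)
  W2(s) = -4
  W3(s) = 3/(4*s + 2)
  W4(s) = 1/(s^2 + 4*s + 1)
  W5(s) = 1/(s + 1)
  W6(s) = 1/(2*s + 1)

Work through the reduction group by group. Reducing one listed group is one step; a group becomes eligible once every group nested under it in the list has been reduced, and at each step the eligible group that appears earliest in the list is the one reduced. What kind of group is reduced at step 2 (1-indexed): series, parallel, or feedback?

(1) apply the feedback formula to W1, W2
(2) reduce the feedback loop with forward [W1/(1+W1*W2)] and return W3
(3) combine W4, W5, W6 in parallel
(4) feedback reduction of [[W1/(1+W1*W2)]/(1+[W1/(1+W1*W2)]*W3)], (W4+W5+W6)
Step 2 collapses a feedback group.

Therefore the answer is feedback.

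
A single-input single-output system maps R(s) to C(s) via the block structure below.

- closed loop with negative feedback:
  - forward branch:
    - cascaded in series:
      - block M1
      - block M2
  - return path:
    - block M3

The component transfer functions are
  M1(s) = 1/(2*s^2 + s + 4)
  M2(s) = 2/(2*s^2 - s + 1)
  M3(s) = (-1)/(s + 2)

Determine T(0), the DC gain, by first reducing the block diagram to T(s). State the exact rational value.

Step 1. combine M1, M2 in series; result 2/(4*s^4 + 9*s^2 - 3*s + 4)
Step 2. reduce the feedback loop with forward (M1*M2) and return M3; result (2*s + 4)/(4*s^5 + 8*s^4 + 9*s^3 + 15*s^2 - 2*s + 6)
Step 2 gives the overall T(s). Then T(0) = 4/6 = 2/3.

Therefore the answer is 2/3.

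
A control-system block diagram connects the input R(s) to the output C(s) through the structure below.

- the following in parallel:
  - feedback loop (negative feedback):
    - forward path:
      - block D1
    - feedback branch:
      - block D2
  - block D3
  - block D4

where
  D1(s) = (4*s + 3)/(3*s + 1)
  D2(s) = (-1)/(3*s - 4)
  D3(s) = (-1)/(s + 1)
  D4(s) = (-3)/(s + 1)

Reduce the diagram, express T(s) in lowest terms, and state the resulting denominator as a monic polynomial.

Reducing step by step:

[1] close the feedback loop around D1, D2 gives (12*s^2 - 7*s - 12)/(9*s^2 - 13*s - 7)
[2] sum the parallel branches [D1/(1+D1*D2)], D3, D4 gives (12*s^3 - 31*s^2 + 33*s + 16)/(9*s^3 - 4*s^2 - 20*s - 7)
Step 2 gives the fully reduced T(s), with no common factor left to cancel. The denominator's leading coefficient is 9, so divide each of its coefficients by 9 to get the monic form.

Answer: s^3 - 4*s^2/9 - 20*s/9 - 7/9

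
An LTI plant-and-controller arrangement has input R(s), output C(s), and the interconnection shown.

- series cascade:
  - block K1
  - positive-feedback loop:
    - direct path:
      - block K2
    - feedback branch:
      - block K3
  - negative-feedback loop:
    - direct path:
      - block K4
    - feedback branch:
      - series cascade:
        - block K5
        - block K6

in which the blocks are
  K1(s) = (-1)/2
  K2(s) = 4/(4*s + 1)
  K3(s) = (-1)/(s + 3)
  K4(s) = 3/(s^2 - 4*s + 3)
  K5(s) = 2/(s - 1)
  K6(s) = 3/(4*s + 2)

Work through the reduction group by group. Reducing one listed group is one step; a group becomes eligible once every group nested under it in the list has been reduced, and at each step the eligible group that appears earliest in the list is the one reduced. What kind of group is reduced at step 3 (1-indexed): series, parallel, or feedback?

Step 1: close the feedback loop around K2, K3
Step 2: multiply K5, K6 (series)
Step 3: feedback reduction of K4, (K5*K6)
Step 4: series reduction of K1, [K2/(1-K2*K3)], [K4/(1+K4*(K5*K6))]
At step 3 the group reduced is feedback.

Final answer: feedback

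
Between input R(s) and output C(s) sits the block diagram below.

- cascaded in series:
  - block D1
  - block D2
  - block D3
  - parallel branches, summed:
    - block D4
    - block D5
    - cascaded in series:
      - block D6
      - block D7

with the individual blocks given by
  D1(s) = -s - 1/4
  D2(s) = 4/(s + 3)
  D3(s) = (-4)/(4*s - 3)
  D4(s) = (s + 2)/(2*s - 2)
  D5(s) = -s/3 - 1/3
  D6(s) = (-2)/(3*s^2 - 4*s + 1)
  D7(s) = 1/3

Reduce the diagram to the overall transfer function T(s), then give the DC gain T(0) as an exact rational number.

[1] combine D6, D7 in series: (-2)/(9*s^2 - 12*s + 3)
[2] reduce the parallel group D4, D5, (D6*D7): (-6*s^3 + 11*s^2 + 21*s - 12)/(18*s^2 - 24*s + 6)
[3] multiply D1, D2, D3, (D4+D5+(D6*D7)) (series): (-48*s^4 + 76*s^3 + 190*s^2 - 54*s - 24)/(36*s^4 + 33*s^3 - 177*s^2 + 135*s - 27)
The step-3 result is T(s). Setting s = 0: T(0) = -24/(-27) = 8/9.

Hence the answer: 8/9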